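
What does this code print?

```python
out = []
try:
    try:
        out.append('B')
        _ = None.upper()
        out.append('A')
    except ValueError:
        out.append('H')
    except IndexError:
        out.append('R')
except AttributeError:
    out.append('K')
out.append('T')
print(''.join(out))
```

Execution trace: 'B' (try body) → 'K' (outer except AttributeError) → 'T' (after the try/except). Output: BKT

Answer: BKT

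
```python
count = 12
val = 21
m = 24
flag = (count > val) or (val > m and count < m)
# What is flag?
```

Trace:
`count = 12` → count = 12
`val = 21` → val = 21
`m = 24` → m = 24
`flag = (count > val) or (val > m and count < m)` → flag = False
So flag = False

Answer: False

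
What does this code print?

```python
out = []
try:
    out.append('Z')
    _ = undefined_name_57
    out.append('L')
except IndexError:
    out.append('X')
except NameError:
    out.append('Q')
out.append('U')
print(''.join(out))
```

Execution trace: 'Z' (try body) → 'Q' (except NameError) → 'U' (after the try/except). Output: ZQU

Answer: ZQU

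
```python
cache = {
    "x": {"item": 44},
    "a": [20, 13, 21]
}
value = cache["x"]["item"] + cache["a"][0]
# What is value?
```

Trace:
`cache = { ...` → cache = {'x': {'item': 44}, 'a': [20, 13, 21]}
`value = cache["x"]["item"] + cache["a"][0]` → value = 64
So value = 64

Answer: 64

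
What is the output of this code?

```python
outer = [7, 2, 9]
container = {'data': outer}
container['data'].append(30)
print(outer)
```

Key concept: dict holds reference to list.
Step by step:
`outer = [7, 2, 9]` → outer = [7, 2, 9]
`container = {'data': outer}` → container = {'data': [7, 2, 9]}
`container['data'].append(30)` → outer = [7, 2, 9, 30]; container = {'data': [7, 2, 9, 30]}
`print(outer)` → prints [7, 2, 9, 30]

Answer: [7, 2, 9, 30]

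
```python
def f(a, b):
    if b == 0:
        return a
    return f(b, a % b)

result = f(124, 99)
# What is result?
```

f(124, 99) -> f(99, 25) -> f(25, 24) -> f(24, 1) -> f(1, 0) -> 1

Answer: 1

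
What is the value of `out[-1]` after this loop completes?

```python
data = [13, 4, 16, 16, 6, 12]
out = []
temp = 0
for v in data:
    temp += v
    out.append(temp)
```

Cumulative sum ends at 67
`out` takes the values: [] → [13] → [13, 17] → [13, 17, 33] → [13, 17, 33, 49] → [13, 17, 33, 49, 55] → [13, 17, 33, 49, 55, 67]
So `out[-1]` = 67

Answer: 67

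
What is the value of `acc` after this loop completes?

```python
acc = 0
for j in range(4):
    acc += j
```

Sum of 0 to 3 = 6
`acc` takes the values: 0 → 1 → 3 → 6

Answer: 6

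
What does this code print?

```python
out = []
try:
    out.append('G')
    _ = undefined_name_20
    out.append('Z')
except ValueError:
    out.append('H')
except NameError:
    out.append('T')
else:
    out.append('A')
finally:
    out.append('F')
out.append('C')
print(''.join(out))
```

Execution trace: 'G' (try body) → 'T' (except NameError) → 'F' (finally) → 'C' (after the try/except). Output: GTFC

Answer: GTFC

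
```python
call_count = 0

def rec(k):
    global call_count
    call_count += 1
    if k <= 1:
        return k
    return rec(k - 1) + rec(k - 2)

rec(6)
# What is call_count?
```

Calls(k) = 1 + Calls(k-1) + Calls(k-2); Calls(0)=Calls(1)=1. For k=6 this gives 25.

Answer: 25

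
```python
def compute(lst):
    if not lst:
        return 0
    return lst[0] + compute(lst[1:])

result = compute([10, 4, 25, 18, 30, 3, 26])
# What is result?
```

10 + 4 + 25 + 18 + 30 + 3 + 26 + 0 = 116

Answer: 116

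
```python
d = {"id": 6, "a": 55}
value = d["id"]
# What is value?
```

Trace:
`d = {"id": 6, "a": 55}` → d = {'id': 6, 'a': 55}
`value = d["id"]` → value = 6
So value = 6

Answer: 6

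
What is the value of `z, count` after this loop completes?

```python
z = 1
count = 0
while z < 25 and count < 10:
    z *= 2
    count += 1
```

Double until >= 25 or 10 iterations
`z, count` takes the values: (1, 0) → (2, 0) → (2, 1) → (4, 1) → (4, 2) → (8, 2) → (8, 3) → (16, 3) → (16, 4) → (32, 4) → (32, 5)

Answer: 32, 5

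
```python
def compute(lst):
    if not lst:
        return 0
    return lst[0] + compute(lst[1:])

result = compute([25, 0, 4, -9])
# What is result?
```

25 + 0 + 4 + (-9) + 0 = 20

Answer: 20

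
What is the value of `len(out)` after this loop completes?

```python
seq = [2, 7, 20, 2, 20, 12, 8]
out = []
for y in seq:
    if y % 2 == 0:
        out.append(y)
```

Count even numbers in [2, 7, 20, 2, 20, 12, 8]
`out` takes the values: [] → [2] → [2, 20] → [2, 20, 2] → [2, 20, 2, 20] → [2, 20, 2, 20, 12] → [2, 20, 2, 20, 12, 8]
So `len(out)` = 6

Answer: 6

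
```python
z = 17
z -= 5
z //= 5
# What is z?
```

Trace:
`z = 17` → z = 17
`z -= 5` → z = 12
`z //= 5` → z = 2
So z = 2

Answer: 2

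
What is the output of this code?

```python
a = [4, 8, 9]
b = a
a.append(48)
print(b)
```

Key concept: basic list aliasing.
Step by step:
`a = [4, 8, 9]` → a = [4, 8, 9]
`b = a` → b = [4, 8, 9] (same object as a)
`a.append(48)` → a = [4, 8, 9, 48] (same object as b); b = [4, 8, 9, 48] (same object as a)
`print(b)` → prints [4, 8, 9, 48]

Answer: [4, 8, 9, 48]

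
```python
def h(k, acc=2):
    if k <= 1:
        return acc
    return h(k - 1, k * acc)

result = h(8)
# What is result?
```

Accumulator trace (n, acc): (8, 2) -> (7, 16) -> (6, 112) -> (5, 672) -> (4, 3360) -> (3, 13440) -> (2, 40320) -> (1, 80640) -> return 80640

Answer: 80640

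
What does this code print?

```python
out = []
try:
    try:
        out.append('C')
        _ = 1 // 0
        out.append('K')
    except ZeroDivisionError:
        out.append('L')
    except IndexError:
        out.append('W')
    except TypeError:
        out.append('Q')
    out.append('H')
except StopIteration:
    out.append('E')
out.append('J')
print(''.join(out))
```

Execution trace: 'C' (inner try body) → 'L' (inner except ZeroDivisionError) → 'H' (try body, no exception) → 'J' (after the try/except). Output: CLHJ

Answer: CLHJ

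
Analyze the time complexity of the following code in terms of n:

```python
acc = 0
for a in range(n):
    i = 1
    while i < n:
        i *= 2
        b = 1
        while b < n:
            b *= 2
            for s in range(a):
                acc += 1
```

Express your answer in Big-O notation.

Each loop level contributes: n × log n × log n × n. Multiplying the contributions gives O(n^2 log² n).

Answer: O(n^2 log² n)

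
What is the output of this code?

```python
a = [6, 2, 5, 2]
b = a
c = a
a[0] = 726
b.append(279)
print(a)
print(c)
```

Key concept: multiple aliases.
Step by step:
`a = [6, 2, 5, 2]` → a = [6, 2, 5, 2]
`b = a` → b = [6, 2, 5, 2] (same object as a)
`c = a` → c = [6, 2, 5, 2] (same object as a, b)
`a[0] = 726` → a = [726, 2, 5, 2] (same object as b, c); b = [726, 2, 5, 2] (same object as a, c); c = [726, 2, 5, 2] (same object as a, b)
`b.append(279)` → a = [726, 2, 5, 2, 279] (same object as b, c); b = [726, 2, 5, 2, 279] (same object as a, c); c = [726, 2, 5, 2, 279] (same object as a, b)
`print(a)` → prints [726, 2, 5, 2, 279]
`print(c)` → prints [726, 2, 5, 2, 279]

Answer:
[726, 2, 5, 2, 279]
[726, 2, 5, 2, 279]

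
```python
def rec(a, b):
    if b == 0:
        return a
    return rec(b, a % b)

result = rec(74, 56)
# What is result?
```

rec(74, 56) -> rec(56, 18) -> rec(18, 2) -> rec(2, 0) -> 2

Answer: 2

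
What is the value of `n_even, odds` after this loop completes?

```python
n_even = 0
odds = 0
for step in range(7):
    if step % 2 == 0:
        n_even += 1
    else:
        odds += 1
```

Count evens and odds in range(7)
`n_even, odds` takes the values: (0, 0) → (1, 0) → (1, 1) → (2, 1) → (2, 2) → (3, 2) → (3, 3) → (4, 3)

Answer: 4, 3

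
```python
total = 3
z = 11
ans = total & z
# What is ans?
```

Trace:
`total = 3` → total = 3
`z = 11` → z = 11
`ans = total & z` → ans = 3
So ans = 3

Answer: 3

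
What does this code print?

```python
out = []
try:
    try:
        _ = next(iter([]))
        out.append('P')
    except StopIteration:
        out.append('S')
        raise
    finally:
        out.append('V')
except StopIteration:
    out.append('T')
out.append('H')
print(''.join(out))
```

Execution trace: 'S' (inner except StopIteration) → 'V' (inner finally) → 'T' (outer except StopIteration) → 'H' (after the try/except). Output: SVTH

Answer: SVTH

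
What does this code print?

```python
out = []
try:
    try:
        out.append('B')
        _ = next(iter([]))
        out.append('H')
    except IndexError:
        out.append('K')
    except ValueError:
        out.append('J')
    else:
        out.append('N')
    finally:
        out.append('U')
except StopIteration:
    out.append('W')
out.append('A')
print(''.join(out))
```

Execution trace: 'B' (try body) → 'U' (finally) → 'W' (outer except StopIteration) → 'A' (after the try/except). Output: BUWA

Answer: BUWA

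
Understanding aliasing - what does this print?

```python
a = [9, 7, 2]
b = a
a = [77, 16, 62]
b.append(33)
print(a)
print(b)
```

Key concept: rebinding vs mutation: a is rebound to a new list, b still points at the original.
Step by step:
`a = [9, 7, 2]` → a = [9, 7, 2]
`b = a` → b = [9, 7, 2] (same object as a)
`a = [77, 16, 62]` → a = [77, 16, 62]
`b.append(33)` → b = [9, 7, 2, 33]
`print(a)` → prints [77, 16, 62]
`print(b)` → prints [9, 7, 2, 33]

Answer:
[77, 16, 62]
[9, 7, 2, 33]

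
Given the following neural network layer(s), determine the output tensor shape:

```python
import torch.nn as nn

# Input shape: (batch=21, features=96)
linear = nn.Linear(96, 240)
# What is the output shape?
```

Input: (21, 96) -> Output: (21, 240)

Answer: (21, 240)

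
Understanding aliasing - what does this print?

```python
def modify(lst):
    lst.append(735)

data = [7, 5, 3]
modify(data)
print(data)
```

Key concept: function modifies passed list.
Step by step:
`data = [7, 5, 3]` → data = [7, 5, 3]
`modify(data)` → data = [7, 5, 3, 735]
`print(data)` → prints [7, 5, 3, 735]

Answer: [7, 5, 3, 735]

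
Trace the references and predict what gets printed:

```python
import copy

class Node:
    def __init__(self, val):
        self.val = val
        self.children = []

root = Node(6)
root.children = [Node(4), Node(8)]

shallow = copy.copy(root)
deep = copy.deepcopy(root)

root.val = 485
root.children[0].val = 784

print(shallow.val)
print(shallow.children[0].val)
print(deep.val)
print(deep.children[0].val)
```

Key concept: deep copy with custom objects.
Step by step:
`root = Node(6)` → root = Node(val=6, children=[])
`root.children = [Node(4), Node(8)]` → root = Node(val=6, children=[Node(val=4, children=[]), Node(val=8, children=[])])
`shallow = copy.copy(root)` → shallow = Node(val=6, children=[Node(val=4, children=[]), Node(val=8, children=[])])
`deep = copy.deepcopy(root)` → deep = Node(val=6, children=[Node(val=4, children=[]), Node(val=8, children=[])])
`root.val = 485` → root = Node(val=485, children=[Node(val=4, children=[]), Node(val=8, children=[])])
`root.children[0].val = 784` → root = Node(val=485, children=[Node(val=784, children=[]), Node(val=8, children=[])]); shallow = Node(val=6, children=[Node(val=784, children=[]), Node(val=8, children=[])])
`print(shallow.val)` → prints 6
`print(shallow.children[0].val)` → prints 784
`print(deep.val)` → prints 6
`print(deep.children[0].val)` → prints 4

Answer:
6
784
6
4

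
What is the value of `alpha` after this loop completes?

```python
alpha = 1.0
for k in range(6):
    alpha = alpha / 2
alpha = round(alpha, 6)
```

Halving LR 6 times: 1 / 2^6
`alpha` takes the values: 1.0 → 0.5 → 0.25 → 0.125 → 0.0625 → 0.03125 → 0.015625

Answer: 0.015625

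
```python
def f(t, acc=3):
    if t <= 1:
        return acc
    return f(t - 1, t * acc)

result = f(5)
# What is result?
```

Accumulator trace (n, acc): (5, 3) -> (4, 15) -> (3, 60) -> (2, 180) -> (1, 360) -> return 360

Answer: 360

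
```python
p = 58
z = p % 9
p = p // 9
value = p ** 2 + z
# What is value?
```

Trace:
`p = 58` → p = 58
`z = p % 9` → z = 4
`p = p // 9` → p = 6
`value = p ** 2 + z` → value = 40
So value = 40

Answer: 40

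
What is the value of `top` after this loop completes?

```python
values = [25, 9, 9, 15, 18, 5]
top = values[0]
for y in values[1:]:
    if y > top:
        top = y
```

Maximum of [25, 9, 9, 15, 18, 5]
`top` takes the values: 25

Answer: 25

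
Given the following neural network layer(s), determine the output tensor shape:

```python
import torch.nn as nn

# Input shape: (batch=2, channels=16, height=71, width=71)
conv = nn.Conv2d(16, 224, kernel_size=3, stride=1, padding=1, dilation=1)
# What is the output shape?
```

Input: (2, 16, 71, 71) -> Output: (2, 224, 71, 71)

Answer: (2, 224, 71, 71)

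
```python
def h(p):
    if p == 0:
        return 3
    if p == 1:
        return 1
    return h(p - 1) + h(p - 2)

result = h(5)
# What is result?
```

Build up from base cases: h(0)=3, h(1)=1, h(2)=4, h(3)=5, h(4)=9, h(5)=14

Answer: 14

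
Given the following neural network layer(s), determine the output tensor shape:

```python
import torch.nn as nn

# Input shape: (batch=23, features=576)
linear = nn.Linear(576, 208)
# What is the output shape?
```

Input: (23, 576) -> Output: (23, 208)

Answer: (23, 208)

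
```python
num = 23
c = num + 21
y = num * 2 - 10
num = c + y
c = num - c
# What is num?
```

Trace:
`num = 23` → num = 23
`c = num + 21` → c = 44
`y = num * 2 - 10` → y = 36
`num = c + y` → num = 80
`c = num - c` → c = 36
So num = 80

Answer: 80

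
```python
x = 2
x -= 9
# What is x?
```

Trace:
`x = 2` → x = 2
`x -= 9` → x = -7
So x = -7

Answer: -7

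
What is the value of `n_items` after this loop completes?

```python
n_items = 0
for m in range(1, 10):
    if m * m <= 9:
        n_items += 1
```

Count numbers where m² ≤ 9
`n_items` takes the values: 0 → 1 → 2 → 3

Answer: 3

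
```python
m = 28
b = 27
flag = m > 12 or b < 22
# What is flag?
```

Trace:
`m = 28` → m = 28
`b = 27` → b = 27
`flag = m > 12 or b < 22` → flag = True
So flag = True

Answer: True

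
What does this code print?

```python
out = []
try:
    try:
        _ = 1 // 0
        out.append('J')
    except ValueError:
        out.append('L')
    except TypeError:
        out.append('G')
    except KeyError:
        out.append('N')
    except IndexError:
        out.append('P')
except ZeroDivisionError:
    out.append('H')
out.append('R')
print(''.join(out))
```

Execution trace: 'H' (outer except ZeroDivisionError) → 'R' (after the try/except). Output: HR

Answer: HR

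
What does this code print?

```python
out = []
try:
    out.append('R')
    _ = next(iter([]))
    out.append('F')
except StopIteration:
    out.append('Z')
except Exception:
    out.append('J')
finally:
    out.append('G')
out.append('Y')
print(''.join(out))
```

Execution trace: 'R' (try body) → 'Z' (except StopIteration) → 'G' (finally) → 'Y' (after the try/except). Output: RZGY

Answer: RZGY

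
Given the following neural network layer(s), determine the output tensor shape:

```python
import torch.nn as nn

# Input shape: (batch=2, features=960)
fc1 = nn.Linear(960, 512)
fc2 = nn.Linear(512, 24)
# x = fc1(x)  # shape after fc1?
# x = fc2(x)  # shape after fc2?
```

Input: (2, 960) -> after fc1: (2, 512) -> Output: (2, 24)

Answer: (2, 24)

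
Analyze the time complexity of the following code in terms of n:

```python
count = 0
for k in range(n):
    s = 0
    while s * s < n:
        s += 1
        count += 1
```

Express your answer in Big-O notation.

Each loop level contributes: n × √n. Multiplying the contributions gives O(n√n).

Answer: O(n√n)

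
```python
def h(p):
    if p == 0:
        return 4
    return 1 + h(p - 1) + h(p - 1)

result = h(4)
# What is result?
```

h(p) = 1 + 2·h(p-1), h(0)=4. Closed form: (4+1)·2^4 - 1 = 79.

Answer: 79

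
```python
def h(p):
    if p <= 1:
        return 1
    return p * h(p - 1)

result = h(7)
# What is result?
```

h(7) = 7 * 6 * 5 * 4 * 3 * 2 * 1 = 5040

Answer: 5040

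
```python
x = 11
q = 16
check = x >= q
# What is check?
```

Trace:
`x = 11` → x = 11
`q = 16` → q = 16
`check = x >= q` → check = False
So check = False

Answer: False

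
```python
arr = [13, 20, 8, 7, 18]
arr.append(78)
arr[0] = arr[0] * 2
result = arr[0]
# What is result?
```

Trace:
`arr = [13, 20, 8, 7, 18]` → arr = [13, 20, 8, 7, 18]
`arr.append(78)` → arr = [13, 20, 8, 7, 18, 78]
`arr[0] = arr[0] * 2` → arr = [26, 20, 8, 7, 18, 78]
`result = arr[0]` → result = 26
So result = 26

Answer: 26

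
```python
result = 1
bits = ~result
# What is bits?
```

Trace:
`result = 1` → result = 1
`bits = ~result` → bits = -2
So bits = -2

Answer: -2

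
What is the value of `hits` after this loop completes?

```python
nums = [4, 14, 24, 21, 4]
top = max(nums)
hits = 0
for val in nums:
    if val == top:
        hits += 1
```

Count of max value 24 in [4, 14, 24, 21, 4]
`hits` takes the values: 0 → 1

Answer: 1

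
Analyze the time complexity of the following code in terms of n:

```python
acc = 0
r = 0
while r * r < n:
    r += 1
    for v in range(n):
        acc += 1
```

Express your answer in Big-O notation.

Each loop level contributes: √n × n. Multiplying the contributions gives O(n√n).

Answer: O(n√n)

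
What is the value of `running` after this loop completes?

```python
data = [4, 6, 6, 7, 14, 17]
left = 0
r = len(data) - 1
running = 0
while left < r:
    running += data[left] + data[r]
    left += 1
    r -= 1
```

Sum of pairs from ends
`running` takes the values: 0 → 21 → 41 → 54

Answer: 54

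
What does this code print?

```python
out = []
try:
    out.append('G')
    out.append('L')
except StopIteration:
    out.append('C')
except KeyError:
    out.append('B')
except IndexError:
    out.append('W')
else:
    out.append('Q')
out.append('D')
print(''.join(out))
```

Execution trace: 'G' (try body) → 'L' (try body, no exception) → 'Q' (else) → 'D' (after the try/except). Output: GLQD

Answer: GLQD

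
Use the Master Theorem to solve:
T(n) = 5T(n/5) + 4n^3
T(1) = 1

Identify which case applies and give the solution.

a=5, b=5, f(n)=4n^3. log_5(5) = 1. Since c=3 > 1 and the regularity condition holds (5(n/5)^3 = (5/5^3)n^3 with 5/5^3 < 1), Case 3 applies: T(n) = Θ(f(n)) = O(n^3).

Answer: O(n^3) - Case 3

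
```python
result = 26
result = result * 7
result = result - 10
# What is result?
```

Trace:
`result = 26` → result = 26
`result = result * 7` → result = 182
`result = result - 10` → result = 172
So result = 172

Answer: 172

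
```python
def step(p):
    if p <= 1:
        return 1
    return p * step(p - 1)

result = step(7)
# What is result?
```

step(7) = 7 * 6 * 5 * 4 * 3 * 2 * 1 = 5040

Answer: 5040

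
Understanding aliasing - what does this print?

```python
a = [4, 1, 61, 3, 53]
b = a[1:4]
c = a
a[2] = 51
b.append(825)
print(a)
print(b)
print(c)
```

Key concept: slice vs alias.
Step by step:
`a = [4, 1, 61, 3, 53]` → a = [4, 1, 61, 3, 53]
`b = a[1:4]` → b = [1, 61, 3]
`c = a` → c = [4, 1, 61, 3, 53] (same object as a)
`a[2] = 51` → a = [4, 1, 51, 3, 53] (same object as c); c = [4, 1, 51, 3, 53] (same object as a)
`b.append(825)` → b = [1, 61, 3, 825]
`print(a)` → prints [4, 1, 51, 3, 53]
`print(b)` → prints [1, 61, 3, 825]
`print(c)` → prints [4, 1, 51, 3, 53]

Answer:
[4, 1, 51, 3, 53]
[1, 61, 3, 825]
[4, 1, 51, 3, 53]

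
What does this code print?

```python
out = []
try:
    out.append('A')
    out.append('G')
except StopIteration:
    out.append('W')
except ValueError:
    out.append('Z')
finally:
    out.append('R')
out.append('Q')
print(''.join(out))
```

Execution trace: 'A' (try body) → 'G' (try body, no exception) → 'R' (finally) → 'Q' (after the try/except). Output: AGRQ

Answer: AGRQ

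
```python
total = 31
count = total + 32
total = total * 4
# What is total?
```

Trace:
`total = 31` → total = 31
`count = total + 32` → count = 63
`total = total * 4` → total = 124
So total = 124

Answer: 124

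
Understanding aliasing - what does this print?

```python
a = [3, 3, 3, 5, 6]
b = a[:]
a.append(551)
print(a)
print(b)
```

Key concept: slice [:] creates copy.
Step by step:
`a = [3, 3, 3, 5, 6]` → a = [3, 3, 3, 5, 6]
`b = a[:]` → b = [3, 3, 3, 5, 6]
`a.append(551)` → a = [3, 3, 3, 5, 6, 551]
`print(a)` → prints [3, 3, 3, 5, 6, 551]
`print(b)` → prints [3, 3, 3, 5, 6]

Answer:
[3, 3, 3, 5, 6, 551]
[3, 3, 3, 5, 6]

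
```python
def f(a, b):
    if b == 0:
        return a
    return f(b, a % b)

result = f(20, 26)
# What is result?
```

f(20, 26) -> f(26, 20) -> f(20, 6) -> f(6, 2) -> f(2, 0) -> 2

Answer: 2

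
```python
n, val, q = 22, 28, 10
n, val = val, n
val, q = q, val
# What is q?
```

Trace:
`n, val, q = 22, 28, 10` → n = 22; val = 28; q = 10
`n, val = val, n` → n = 28; val = 22
`val, q = q, val` → val = 10; q = 22
So q = 22

Answer: 22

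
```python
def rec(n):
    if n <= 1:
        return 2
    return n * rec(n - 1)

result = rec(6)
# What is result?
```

rec(6) = 6 * 5 * 4 * 3 * 2 * 2 = 1440

Answer: 1440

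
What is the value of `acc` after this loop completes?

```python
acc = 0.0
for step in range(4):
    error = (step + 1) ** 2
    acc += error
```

Sum of squared losses 1² + 2² + ... + 4²
`acc` takes the values: 0.0 → 1.0 → 5.0 → 14.0 → 30.0

Answer: 30.0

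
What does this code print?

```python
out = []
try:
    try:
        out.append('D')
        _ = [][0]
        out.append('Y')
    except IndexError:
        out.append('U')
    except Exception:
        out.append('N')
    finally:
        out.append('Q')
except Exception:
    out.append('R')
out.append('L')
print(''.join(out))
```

Execution trace: 'D' (inner try body) → 'U' (inner except IndexError) → 'Q' (inner finally) → 'L' (after the try/except). Output: DUQL

Answer: DUQL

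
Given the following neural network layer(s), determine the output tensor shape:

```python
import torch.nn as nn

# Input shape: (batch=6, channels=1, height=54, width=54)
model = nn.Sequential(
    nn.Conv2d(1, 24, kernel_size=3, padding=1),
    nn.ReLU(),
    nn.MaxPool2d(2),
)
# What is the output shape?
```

Input: (6, 1, 54, 54) -> after Conv2d: (6, 24, 54, 54) -> after ReLU: (6, 24, 54, 54) -> Output: (6, 24, 27, 27)

Answer: (6, 24, 27, 27)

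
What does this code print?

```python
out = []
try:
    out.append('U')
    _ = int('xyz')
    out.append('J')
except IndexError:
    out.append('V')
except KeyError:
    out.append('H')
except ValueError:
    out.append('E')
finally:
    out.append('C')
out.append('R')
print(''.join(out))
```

Execution trace: 'U' (try body) → 'E' (except ValueError) → 'C' (finally) → 'R' (after the try/except). Output: UECR

Answer: UECR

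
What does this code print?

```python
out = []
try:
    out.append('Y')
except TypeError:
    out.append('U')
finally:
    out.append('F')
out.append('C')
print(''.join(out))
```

Execution trace: 'Y' (try body, no exception) → 'F' (finally) → 'C' (after the try/except). Output: YFC

Answer: YFC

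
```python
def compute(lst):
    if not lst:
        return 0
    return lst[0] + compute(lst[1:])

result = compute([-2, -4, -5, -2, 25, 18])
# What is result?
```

(-2) + (-4) + (-5) + (-2) + 25 + 18 + 0 = 30

Answer: 30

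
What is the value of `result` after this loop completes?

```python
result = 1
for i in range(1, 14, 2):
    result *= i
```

Product of 1, 3, 5, ... up to 13
`result` takes the values: 1 → 3 → 15 → 105 → 945 → 10395 → 135135

Answer: 135135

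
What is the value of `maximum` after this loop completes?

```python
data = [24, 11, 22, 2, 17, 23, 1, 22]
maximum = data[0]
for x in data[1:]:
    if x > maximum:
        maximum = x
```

Maximum of [24, 11, 22, 2, 17, 23, 1, 22]
`maximum` takes the values: 24

Answer: 24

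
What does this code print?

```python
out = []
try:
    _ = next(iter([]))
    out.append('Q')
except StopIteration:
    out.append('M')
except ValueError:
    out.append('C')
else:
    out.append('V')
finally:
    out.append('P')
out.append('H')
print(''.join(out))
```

Execution trace: 'M' (except StopIteration) → 'P' (finally) → 'H' (after the try/except). Output: MPH

Answer: MPH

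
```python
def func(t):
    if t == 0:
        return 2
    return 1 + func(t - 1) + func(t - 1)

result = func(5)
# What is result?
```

func(t) = 1 + 2·func(t-1), func(0)=2. Closed form: (2+1)·2^5 - 1 = 95.

Answer: 95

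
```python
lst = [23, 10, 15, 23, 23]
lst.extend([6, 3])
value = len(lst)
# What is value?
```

Trace:
`lst = [23, 10, 15, 23, 23]` → lst = [23, 10, 15, 23, 23]
`lst.extend([6, 3])` → lst = [23, 10, 15, 23, 23, 6, 3]
`value = len(lst)` → value = 7
So value = 7

Answer: 7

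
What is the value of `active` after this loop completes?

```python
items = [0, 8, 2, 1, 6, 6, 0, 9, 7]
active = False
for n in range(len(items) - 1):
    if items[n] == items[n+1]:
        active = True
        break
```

Check consecutive duplicates in [0, 8, 2, 1, 6, 6, 0, 9, 7]
`active` takes the values: False → True

Answer: True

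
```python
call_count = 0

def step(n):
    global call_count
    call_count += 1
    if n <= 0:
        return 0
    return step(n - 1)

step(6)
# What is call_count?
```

Linear recursion stepping by 1: 7 calls from n=6 down to ≤0.

Answer: 7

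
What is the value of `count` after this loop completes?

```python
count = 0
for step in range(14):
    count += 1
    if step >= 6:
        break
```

Loop breaks when step reaches 6, count is 7
`count` takes the values: 0 → 1 → 2 → 3 → 4 → 5 → 6 → 7

Answer: 7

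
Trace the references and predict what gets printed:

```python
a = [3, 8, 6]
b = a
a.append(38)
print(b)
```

Key concept: basic list aliasing.
Step by step:
`a = [3, 8, 6]` → a = [3, 8, 6]
`b = a` → b = [3, 8, 6] (same object as a)
`a.append(38)` → a = [3, 8, 6, 38] (same object as b); b = [3, 8, 6, 38] (same object as a)
`print(b)` → prints [3, 8, 6, 38]

Answer: [3, 8, 6, 38]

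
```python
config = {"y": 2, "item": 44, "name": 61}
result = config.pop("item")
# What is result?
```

Trace:
`config = {"y": 2, "item": 44, "name": 61}` → config = {'y': 2, 'item': 44, 'name': 61}
`result = config.pop("item")` → config = {'y': 2, 'name': 61}; result = 44
So result = 44

Answer: 44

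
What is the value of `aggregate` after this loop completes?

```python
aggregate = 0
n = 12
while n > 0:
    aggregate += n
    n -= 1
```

Sum 12 down to 1
`aggregate` takes the values: 0 → 12 → 23 → 33 → 42 → 50 → 57 → 63 → 68 → 72 → 75 → 77 → 78

Answer: 78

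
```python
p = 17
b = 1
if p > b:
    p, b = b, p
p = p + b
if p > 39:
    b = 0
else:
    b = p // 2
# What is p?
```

Trace:
`p = 17` → p = 17
`b = 1` → b = 1
`if p > b: ...` → p > b is True → p = 1; b = 17
`p = p + b` → p = 18
`if p > 39: ...` → p > 39 is False, take else branch → b = 9
So p = 18

Answer: 18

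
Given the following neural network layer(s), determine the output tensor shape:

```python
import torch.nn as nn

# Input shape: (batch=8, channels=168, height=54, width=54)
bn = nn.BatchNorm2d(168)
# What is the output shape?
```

Input: (8, 168, 54, 54) -> Output: (8, 168, 54, 54)

Answer: (8, 168, 54, 54)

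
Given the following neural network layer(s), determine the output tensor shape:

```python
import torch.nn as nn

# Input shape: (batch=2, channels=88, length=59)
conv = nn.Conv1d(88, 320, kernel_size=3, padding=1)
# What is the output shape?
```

Input: (2, 88, 59) -> Output: (2, 320, 59)

Answer: (2, 320, 59)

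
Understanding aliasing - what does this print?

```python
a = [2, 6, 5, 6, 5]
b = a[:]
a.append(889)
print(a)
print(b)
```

Key concept: slice [:] creates copy.
Step by step:
`a = [2, 6, 5, 6, 5]` → a = [2, 6, 5, 6, 5]
`b = a[:]` → b = [2, 6, 5, 6, 5]
`a.append(889)` → a = [2, 6, 5, 6, 5, 889]
`print(a)` → prints [2, 6, 5, 6, 5, 889]
`print(b)` → prints [2, 6, 5, 6, 5]

Answer:
[2, 6, 5, 6, 5, 889]
[2, 6, 5, 6, 5]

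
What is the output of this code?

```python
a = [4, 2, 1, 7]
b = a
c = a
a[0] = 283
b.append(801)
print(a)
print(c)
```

Key concept: multiple aliases.
Step by step:
`a = [4, 2, 1, 7]` → a = [4, 2, 1, 7]
`b = a` → b = [4, 2, 1, 7] (same object as a)
`c = a` → c = [4, 2, 1, 7] (same object as a, b)
`a[0] = 283` → a = [283, 2, 1, 7] (same object as b, c); b = [283, 2, 1, 7] (same object as a, c); c = [283, 2, 1, 7] (same object as a, b)
`b.append(801)` → a = [283, 2, 1, 7, 801] (same object as b, c); b = [283, 2, 1, 7, 801] (same object as a, c); c = [283, 2, 1, 7, 801] (same object as a, b)
`print(a)` → prints [283, 2, 1, 7, 801]
`print(c)` → prints [283, 2, 1, 7, 801]

Answer:
[283, 2, 1, 7, 801]
[283, 2, 1, 7, 801]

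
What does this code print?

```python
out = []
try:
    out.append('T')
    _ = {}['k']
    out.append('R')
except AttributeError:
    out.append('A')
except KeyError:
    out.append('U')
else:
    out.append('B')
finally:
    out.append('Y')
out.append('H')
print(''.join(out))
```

Execution trace: 'T' (try body) → 'U' (except KeyError) → 'Y' (finally) → 'H' (after the try/except). Output: TUYH

Answer: TUYH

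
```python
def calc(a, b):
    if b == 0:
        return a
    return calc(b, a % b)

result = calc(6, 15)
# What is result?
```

calc(6, 15) -> calc(15, 6) -> calc(6, 3) -> calc(3, 0) -> 3

Answer: 3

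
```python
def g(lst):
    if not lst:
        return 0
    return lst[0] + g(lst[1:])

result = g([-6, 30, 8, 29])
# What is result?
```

(-6) + 30 + 8 + 29 + 0 = 61

Answer: 61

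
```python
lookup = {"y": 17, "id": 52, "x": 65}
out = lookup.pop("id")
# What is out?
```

Trace:
`lookup = {"y": 17, "id": 52, "x": 65}` → lookup = {'y': 17, 'id': 52, 'x': 65}
`out = lookup.pop("id")` → lookup = {'y': 17, 'x': 65}; out = 52
So out = 52

Answer: 52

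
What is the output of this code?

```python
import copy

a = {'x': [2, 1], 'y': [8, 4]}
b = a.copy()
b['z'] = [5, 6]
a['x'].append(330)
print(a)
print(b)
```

Key concept: shallow copy of dict with mutable values.
Step by step:
`a = {'x': [2, 1], 'y': [8, 4]}` → a = {'x': [2, 1], 'y': [8, 4]}
`b = a.copy()` → b = {'x': [2, 1], 'y': [8, 4]}
`b['z'] = [5, 6]` → b = {'x': [2, 1], 'y': [8, 4], 'z': [5, 6]}
`a['x'].append(330)` → a = {'x': [2, 1, 330], 'y': [8, 4]}; b = {'x': [2, 1, 330], 'y': [8, 4], 'z': [5, 6]}
`print(a)` → prints {'x': [2, 1, 330], 'y': [8, 4]}
`print(b)` → prints {'x': [2, 1, 330], 'y': [8, 4], 'z': [5, 6]}

Answer:
{'x': [2, 1, 330], 'y': [8, 4]}
{'x': [2, 1, 330], 'y': [8, 4], 'z': [5, 6]}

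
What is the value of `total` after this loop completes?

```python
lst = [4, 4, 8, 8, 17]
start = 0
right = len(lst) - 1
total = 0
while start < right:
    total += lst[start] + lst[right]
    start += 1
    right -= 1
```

Sum of pairs from ends
`total` takes the values: 0 → 21 → 33

Answer: 33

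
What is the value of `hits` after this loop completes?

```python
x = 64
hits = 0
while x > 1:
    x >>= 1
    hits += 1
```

Count right shifts until 1
`hits` takes the values: 0 → 1 → 2 → 3 → 4 → 5 → 6

Answer: 6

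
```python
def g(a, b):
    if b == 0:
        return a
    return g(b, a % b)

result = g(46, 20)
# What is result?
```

g(46, 20) -> g(20, 6) -> g(6, 2) -> g(2, 0) -> 2

Answer: 2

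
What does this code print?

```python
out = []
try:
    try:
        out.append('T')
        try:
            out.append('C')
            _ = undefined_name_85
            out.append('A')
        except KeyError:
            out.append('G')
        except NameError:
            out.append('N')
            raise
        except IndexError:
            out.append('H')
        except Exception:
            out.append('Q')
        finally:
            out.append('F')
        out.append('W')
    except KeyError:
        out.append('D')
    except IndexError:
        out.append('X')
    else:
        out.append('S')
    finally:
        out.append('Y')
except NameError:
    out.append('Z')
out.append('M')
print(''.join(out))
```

Execution trace: 'T' (try body) → 'C' (inner try body) → 'N' (inner except NameError) → 'F' (inner finally) → 'Y' (finally) → 'Z' (outer except NameError) → 'M' (after the try/except). Output: TCNFYZM

Answer: TCNFYZM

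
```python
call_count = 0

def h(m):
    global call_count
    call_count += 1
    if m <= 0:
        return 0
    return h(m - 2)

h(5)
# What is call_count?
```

Linear recursion stepping by 2: 4 calls from m=5 down to ≤0.

Answer: 4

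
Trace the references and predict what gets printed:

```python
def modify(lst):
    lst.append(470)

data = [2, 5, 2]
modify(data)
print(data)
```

Key concept: function modifies passed list.
Step by step:
`data = [2, 5, 2]` → data = [2, 5, 2]
`modify(data)` → data = [2, 5, 2, 470]
`print(data)` → prints [2, 5, 2, 470]

Answer: [2, 5, 2, 470]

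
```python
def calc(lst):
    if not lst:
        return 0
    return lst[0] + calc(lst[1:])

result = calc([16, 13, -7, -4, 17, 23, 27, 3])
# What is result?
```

16 + 13 + (-7) + (-4) + 17 + 23 + 27 + 3 + 0 = 88

Answer: 88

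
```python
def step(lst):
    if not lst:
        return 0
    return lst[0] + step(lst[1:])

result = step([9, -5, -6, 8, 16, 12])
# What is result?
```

9 + (-5) + (-6) + 8 + 16 + 12 + 0 = 34

Answer: 34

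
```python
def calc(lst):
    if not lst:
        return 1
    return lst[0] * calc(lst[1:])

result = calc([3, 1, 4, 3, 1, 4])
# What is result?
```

Product over [3, 1, 4, 3, 1, 4] = 3 * 1 * 4 * 3 * 1 * 4 = 144

Answer: 144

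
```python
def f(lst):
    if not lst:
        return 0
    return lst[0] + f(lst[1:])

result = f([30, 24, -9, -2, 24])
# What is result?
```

30 + 24 + (-9) + (-2) + 24 + 0 = 67

Answer: 67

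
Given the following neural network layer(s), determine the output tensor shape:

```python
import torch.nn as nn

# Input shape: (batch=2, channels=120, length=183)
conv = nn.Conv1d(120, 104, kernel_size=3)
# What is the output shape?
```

Input: (2, 120, 183) -> Output: (2, 104, 181)

Answer: (2, 104, 181)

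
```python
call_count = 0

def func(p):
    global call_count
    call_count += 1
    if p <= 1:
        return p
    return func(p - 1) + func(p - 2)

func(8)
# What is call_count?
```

Calls(p) = 1 + Calls(p-1) + Calls(p-2); Calls(0)=Calls(1)=1. For p=8 this gives 67.

Answer: 67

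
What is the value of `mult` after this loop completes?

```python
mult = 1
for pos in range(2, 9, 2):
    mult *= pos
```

Product of even numbers 2 to 8
`mult` takes the values: 1 → 2 → 8 → 48 → 384

Answer: 384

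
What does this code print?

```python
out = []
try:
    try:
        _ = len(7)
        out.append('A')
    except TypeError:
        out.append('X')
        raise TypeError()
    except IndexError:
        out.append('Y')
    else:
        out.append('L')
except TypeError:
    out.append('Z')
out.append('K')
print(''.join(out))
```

Execution trace: 'X' (inner except TypeError) → 'Z' (outer except TypeError) → 'K' (after the try/except). Output: XZK

Answer: XZK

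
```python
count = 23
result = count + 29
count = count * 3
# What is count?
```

Trace:
`count = 23` → count = 23
`result = count + 29` → result = 52
`count = count * 3` → count = 69
So count = 69

Answer: 69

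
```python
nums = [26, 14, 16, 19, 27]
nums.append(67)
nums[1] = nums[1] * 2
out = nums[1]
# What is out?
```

Trace:
`nums = [26, 14, 16, 19, 27]` → nums = [26, 14, 16, 19, 27]
`nums.append(67)` → nums = [26, 14, 16, 19, 27, 67]
`nums[1] = nums[1] * 2` → nums = [26, 28, 16, 19, 27, 67]
`out = nums[1]` → out = 28
So out = 28

Answer: 28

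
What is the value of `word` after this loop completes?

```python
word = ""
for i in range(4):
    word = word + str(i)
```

Concatenate digits 0 to 3
`word` takes the values: "" → "0" → "01" → "012" → "0123"

Answer: "0123"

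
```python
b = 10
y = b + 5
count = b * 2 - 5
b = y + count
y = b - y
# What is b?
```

Trace:
`b = 10` → b = 10
`y = b + 5` → y = 15
`count = b * 2 - 5` → count = 15
`b = y + count` → b = 30
`y = b - y` → y = 15
So b = 30

Answer: 30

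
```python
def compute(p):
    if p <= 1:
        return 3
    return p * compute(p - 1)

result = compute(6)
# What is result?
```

compute(6) = 6 * 5 * 4 * 3 * 2 * 3 = 2160

Answer: 2160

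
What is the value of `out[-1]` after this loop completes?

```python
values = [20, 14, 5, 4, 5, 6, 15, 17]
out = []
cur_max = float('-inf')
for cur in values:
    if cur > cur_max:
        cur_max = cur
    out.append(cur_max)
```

Running max ends at 20
`out` takes the values: [] → [20] → [20, 20] → [20, 20, 20] → [20, 20, 20, 20] → [20, 20, 20, 20, 20] → [20, 20, 20, 20, 20, 20] → [20, 20, 20, 20, 20, 20, 20] → [20, 20, 20, 20, 20, 20, 20, 20]
So `out[-1]` = 20

Answer: 20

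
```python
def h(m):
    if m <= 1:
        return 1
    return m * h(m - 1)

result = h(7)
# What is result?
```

h(7) = 7 * 6 * 5 * 4 * 3 * 2 * 1 = 5040

Answer: 5040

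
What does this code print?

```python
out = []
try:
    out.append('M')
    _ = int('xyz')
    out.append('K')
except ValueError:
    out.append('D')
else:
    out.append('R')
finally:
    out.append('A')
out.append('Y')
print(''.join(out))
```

Execution trace: 'M' (try body) → 'D' (except ValueError) → 'A' (finally) → 'Y' (after the try/except). Output: MDAY

Answer: MDAY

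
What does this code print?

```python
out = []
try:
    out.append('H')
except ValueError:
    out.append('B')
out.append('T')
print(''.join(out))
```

Execution trace: 'H' (try body, no exception) → 'T' (after the try/except). Output: HT

Answer: HT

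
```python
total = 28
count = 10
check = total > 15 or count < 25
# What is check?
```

Trace:
`total = 28` → total = 28
`count = 10` → count = 10
`check = total > 15 or count < 25` → check = True
So check = True

Answer: True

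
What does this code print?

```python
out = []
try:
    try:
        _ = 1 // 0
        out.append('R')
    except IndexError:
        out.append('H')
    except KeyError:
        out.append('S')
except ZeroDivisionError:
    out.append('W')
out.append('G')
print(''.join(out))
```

Execution trace: 'W' (outer except ZeroDivisionError) → 'G' (after the try/except). Output: WG

Answer: WG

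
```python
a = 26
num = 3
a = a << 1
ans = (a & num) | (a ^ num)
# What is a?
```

Trace:
`a = 26` → a = 26
`num = 3` → num = 3
`a = a << 1` → a = 52
`ans = (a & num) | (a ^ num)` → ans = 55
So a = 52

Answer: 52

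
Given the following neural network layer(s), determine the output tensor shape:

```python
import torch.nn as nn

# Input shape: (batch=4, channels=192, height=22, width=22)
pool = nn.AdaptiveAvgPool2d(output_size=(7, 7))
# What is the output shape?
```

Input: (4, 192, 22, 22) -> Output: (4, 192, 7, 7)

Answer: (4, 192, 7, 7)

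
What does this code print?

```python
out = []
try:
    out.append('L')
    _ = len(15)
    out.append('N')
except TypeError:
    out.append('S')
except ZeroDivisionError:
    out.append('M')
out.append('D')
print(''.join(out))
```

Execution trace: 'L' (try body) → 'S' (except TypeError) → 'D' (after the try/except). Output: LSD

Answer: LSD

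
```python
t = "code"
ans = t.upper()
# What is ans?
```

Trace:
`t = "code"` → t = 'code'
`ans = t.upper()` → ans = 'CODE'
So ans = 'CODE'

Answer: 'CODE'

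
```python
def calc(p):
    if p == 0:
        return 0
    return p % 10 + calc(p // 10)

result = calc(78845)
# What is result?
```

Sum of digits of 78845: 5 + 4 + 8 + 8 + 7 = 32

Answer: 32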